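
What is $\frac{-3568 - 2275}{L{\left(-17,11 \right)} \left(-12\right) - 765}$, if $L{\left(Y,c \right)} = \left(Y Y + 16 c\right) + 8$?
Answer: $\frac{5843}{6441} \approx 0.90716$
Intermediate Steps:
$L{\left(Y,c \right)} = 8 + Y^{2} + 16 c$ ($L{\left(Y,c \right)} = \left(Y^{2} + 16 c\right) + 8 = 8 + Y^{2} + 16 c$)
$\frac{-3568 - 2275}{L{\left(-17,11 \right)} \left(-12\right) - 765} = \frac{-3568 - 2275}{\left(8 + \left(-17\right)^{2} + 16 \cdot 11\right) \left(-12\right) - 765} = - \frac{5843}{\left(8 + 289 + 176\right) \left(-12\right) - 765} = - \frac{5843}{473 \left(-12\right) - 765} = - \frac{5843}{-5676 - 765} = - \frac{5843}{-6441} = \left(-5843\right) \left(- \frac{1}{6441}\right) = \frac{5843}{6441}$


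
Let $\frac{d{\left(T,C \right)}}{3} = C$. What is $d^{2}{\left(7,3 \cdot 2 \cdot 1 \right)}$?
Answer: $324$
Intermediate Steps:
$d{\left(T,C \right)} = 3 C$
$d^{2}{\left(7,3 \cdot 2 \cdot 1 \right)} = \left(3 \cdot 3 \cdot 2 \cdot 1\right)^{2} = \left(3 \cdot 6 \cdot 1\right)^{2} = \left(3 \cdot 6\right)^{2} = 18^{2} = 324$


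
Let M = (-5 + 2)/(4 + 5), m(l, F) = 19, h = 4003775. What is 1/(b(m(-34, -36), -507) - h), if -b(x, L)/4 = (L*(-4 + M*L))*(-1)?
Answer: -1/4338395 ≈ -2.3050e-7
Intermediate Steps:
M = -1/3 (M = -3/9 = -3*1/9 = -1/3 ≈ -0.33333)
b(x, L) = 4*L*(-4 - L/3) (b(x, L) = -4*L*(-4 - L/3)*(-1) = -(-4)*L*(-4 - L/3) = 4*L*(-4 - L/3))
1/(b(m(-34, -36), -507) - h) = 1/((4/3)*(-507)*(-12 - 1*(-507)) - 1*4003775) = 1/((4/3)*(-507)*(-12 + 507) - 4003775) = 1/((4/3)*(-507)*495 - 4003775) = 1/(-334620 - 4003775) = 1/(-4338395) = -1/4338395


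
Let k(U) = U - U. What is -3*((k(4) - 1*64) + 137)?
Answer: -219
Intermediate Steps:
k(U) = 0
-3*((k(4) - 1*64) + 137) = -3*((0 - 1*64) + 137) = -3*((0 - 64) + 137) = -3*(-64 + 137) = -3*73 = -219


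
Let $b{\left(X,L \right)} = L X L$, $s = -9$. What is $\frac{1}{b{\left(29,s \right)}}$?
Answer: $\frac{1}{2349} \approx 0.00042571$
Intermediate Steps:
$b{\left(X,L \right)} = X L^{2}$
$\frac{1}{b{\left(29,s \right)}} = \frac{1}{29 \left(-9\right)^{2}} = \frac{1}{29 \cdot 81} = \frac{1}{2349}$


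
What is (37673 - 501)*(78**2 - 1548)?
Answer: 168612192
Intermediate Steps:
(37673 - 501)*(78**2 - 1548) = 37172*(6084 - 1548) = 37172*4536 = 168612192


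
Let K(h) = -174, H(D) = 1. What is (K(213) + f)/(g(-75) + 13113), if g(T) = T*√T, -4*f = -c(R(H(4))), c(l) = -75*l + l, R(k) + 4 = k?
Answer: -115103/12768344 - 9875*I*√3/38305032 ≈ -0.0090147 - 0.00044652*I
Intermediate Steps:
R(k) = -4 + k
c(l) = -74*l
f = 111/2 (f = -(-1)*(-74*(-4 + 1))/4 = -(-1)*(-74*(-3))/4 = -(-1)*222/4 = -¼*(-222) = 111/2 ≈ 55.500)
g(T) = T^(3/2)
(K(213) + f)/(g(-75) + 13113) = (-174 + 111/2)/((-75)^(3/2) + 13113) = -237/(2*(-375*I*√3 + 13113)) = -237/(2*(13113 - 375*I*√3))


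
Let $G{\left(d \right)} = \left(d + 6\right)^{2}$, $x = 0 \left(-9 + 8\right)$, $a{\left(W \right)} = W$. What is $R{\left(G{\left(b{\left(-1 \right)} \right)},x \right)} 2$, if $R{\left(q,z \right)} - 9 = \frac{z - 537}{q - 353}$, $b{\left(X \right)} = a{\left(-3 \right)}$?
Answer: $\frac{3633}{172} \approx 21.122$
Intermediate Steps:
$b{\left(X \right)} = -3$
$x = 0$ ($x = 0 \left(-1\right) = 0$)
$G{\left(d \right)} = \left(6 + d\right)^{2}$
$R{\left(q,z \right)} = 9 + \frac{-537 + z}{-353 + q}$ ($R{\left(q,z \right)} = 9 + \frac{z - 537}{q - 353} = 9 + \frac{-537 + z}{-353 + q}$)
$R{\left(G{\left(b{\left(-1 \right)} \right)},x \right)} 2 = \frac{-3714 + 0 + 9 \left(6 - 3\right)^{2}}{-353 + \left(6 - 3\right)^{2}} \cdot 2 = \frac{-3714 + 0 + 9 \cdot 3^{2}}{-353 + 3^{2}} \cdot 2 = \frac{-3714 + 0 + 9 \cdot 9}{-353 + 9} \cdot 2 = \frac{-3714 + 0 + 81}{-344} \cdot 2 = \left(- \frac{1}{344}\right) \left(-3633\right) 2 = \frac{3633}{344} \cdot 2 = \frac{3633}{172}$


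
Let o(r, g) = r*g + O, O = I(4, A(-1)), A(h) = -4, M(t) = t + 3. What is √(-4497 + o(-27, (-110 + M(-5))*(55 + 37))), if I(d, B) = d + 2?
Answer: 3*√30413 ≈ 523.18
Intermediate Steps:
M(t) = 3 + t
I(d, B) = 2 + d
O = 6 (O = 2 + 4 = 6)
o(r, g) = 6 + g*r (o(r, g) = r*g + 6 = g*r + 6 = 6 + g*r)
√(-4497 + o(-27, (-110 + M(-5))*(55 + 37))) = √(-4497 + (6 + ((-110 + (3 - 5))*(55 + 37))*(-27))) = √(-4497 + (6 + ((-110 - 2)*92)*(-27))) = √(-4497 + (6 - 112*92*(-27))) = √(-4497 + (6 - 10304*(-27))) = √(-4497 + (6 + 278208)) = √(-4497 + 278214) = √273717 = 3*√30413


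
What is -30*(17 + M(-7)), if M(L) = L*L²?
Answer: 9780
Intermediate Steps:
M(L) = L³
-30*(17 + M(-7)) = -30*(17 + (-7)³) = -30*(17 - 343) = -30*(-326) = 9780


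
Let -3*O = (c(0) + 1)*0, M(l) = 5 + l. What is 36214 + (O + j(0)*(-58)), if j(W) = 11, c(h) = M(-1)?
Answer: 35576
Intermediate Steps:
c(h) = 4 (c(h) = 5 - 1 = 4)
O = 0 (O = -(4 + 1)*0/3 = -5*0/3 = -⅓*0 = 0)
36214 + (O + j(0)*(-58)) = 36214 + (0 + 11*(-58)) = 36214 + (0 - 638) = 36214 - 638 = 35576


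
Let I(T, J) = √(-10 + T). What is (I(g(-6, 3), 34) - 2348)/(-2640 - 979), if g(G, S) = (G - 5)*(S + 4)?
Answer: 2348/3619 - I*√87/3619 ≈ 0.6488 - 0.0025773*I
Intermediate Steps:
g(G, S) = (-5 + G)*(4 + S)
(I(g(-6, 3), 34) - 2348)/(-2640 - 979) = (√(-10 + (-20 - 5*3 + 4*(-6) - 6*3)) - 2348)/(-2640 - 979) = (√(-10 + (-20 - 15 - 24 - 18)) - 2348)/(-3619) = (√(-10 - 77) - 2348)*(-1/3619) = (√(-87) - 2348)*(-1/3619) = (I*√87 - 2348)*(-1/3619) = (-2348 + I*√87)*(-1/3619) = 2348/3619 - I*√87/3619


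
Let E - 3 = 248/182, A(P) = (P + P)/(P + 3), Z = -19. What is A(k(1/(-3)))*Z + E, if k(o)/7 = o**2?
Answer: -5354/1547 ≈ -3.4609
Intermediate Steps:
k(o) = 7*o**2
A(P) = 2*P/(3 + P) (A(P) = (2*P)/(3 + P) = 2*P/(3 + P))
E = 397/91 (E = 3 + 248/182 = 3 + 248*(1/182) = 3 + 124/91 = 397/91 ≈ 4.3626)
A(k(1/(-3)))*Z + E = (2*(7*(1/(-3))**2)/(3 + 7*(1/(-3))**2))*(-19) + 397/91 = (2*(7*(-1/3)**2)/(3 + 7*(-1/3)**2))*(-19) + 397/91 = (2*(7*(1/9))/(3 + 7*(1/9)))*(-19) + 397/91 = (2*(7/9)/(3 + 7/9))*(-19) + 397/91 = (2*(7/9)/(34/9))*(-19) + 397/91 = (2*(7/9)*(9/34))*(-19) + 397/91 = (7/17)*(-19) + 397/91 = -133/17 + 397/91 = -5354/1547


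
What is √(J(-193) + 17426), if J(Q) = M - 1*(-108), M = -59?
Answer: 5*√699 ≈ 132.19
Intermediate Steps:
J(Q) = 49 (J(Q) = -59 - 1*(-108) = -59 + 108 = 49)
√(J(-193) + 17426) = √(49 + 17426) = √17475 = 5*√699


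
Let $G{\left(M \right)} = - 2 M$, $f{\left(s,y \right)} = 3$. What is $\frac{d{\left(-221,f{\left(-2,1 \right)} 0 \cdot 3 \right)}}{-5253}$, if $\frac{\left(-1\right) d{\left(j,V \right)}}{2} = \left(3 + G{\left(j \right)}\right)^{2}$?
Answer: $\frac{396050}{5253} \approx 75.395$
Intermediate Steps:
$d{\left(j,V \right)} = - 2 \left(3 - 2 j\right)^{2}$
$\frac{d{\left(-221,f{\left(-2,1 \right)} 0 \cdot 3 \right)}}{-5253} = \frac{\left(-2\right) \left(-3 + 2 \left(-221\right)\right)^{2}}{-5253} = - 2 \left(-3 - 442\right)^{2} \left(- \frac{1}{5253}\right) = - 2 \left(-445\right)^{2} \left(- \frac{1}{5253}\right) = \left(-2\right) 198025 \left(- \frac{1}{5253}\right) = \left(-396050\right) \left(- \frac{1}{5253}\right) = \frac{396050}{5253}$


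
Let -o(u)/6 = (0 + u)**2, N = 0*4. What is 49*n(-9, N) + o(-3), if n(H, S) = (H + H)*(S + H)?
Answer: 7884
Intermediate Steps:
N = 0
n(H, S) = 2*H*(H + S) (n(H, S) = (2*H)*(H + S) = 2*H*(H + S))
o(u) = -6*u**2 (o(u) = -6*(0 + u)**2 = -6*u**2)
49*n(-9, N) + o(-3) = 49*(2*(-9)*(-9 + 0)) - 6*(-3)**2 = 49*(2*(-9)*(-9)) - 6*9 = 49*162 - 54 = 7938 - 54 = 7884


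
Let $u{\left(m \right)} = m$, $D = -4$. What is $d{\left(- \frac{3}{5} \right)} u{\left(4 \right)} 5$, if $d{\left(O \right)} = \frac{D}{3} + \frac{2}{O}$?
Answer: $- \frac{280}{3} \approx -93.333$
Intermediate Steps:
$d{\left(O \right)} = - \frac{4}{3} + \frac{2}{O}$
$d{\left(- \frac{3}{5} \right)} u{\left(4 \right)} 5 = \left(- \frac{4}{3} + \frac{2}{\left(-3\right) \frac{1}{5}}\right) 4 \cdot 5 = \left(- \frac{4}{3} + \frac{2}{- \frac{3}{5}}\right) 4 \cdot 5 = \left(- \frac{4}{3} + 2 \left(- \frac{5}{3}\right)\right) 4 \cdot 5 = \left(- \frac{4}{3} - \frac{10}{3}\right) 4 \cdot 5 = \left(- \frac{14}{3}\right) 4 \cdot 5 = \left(- \frac{56}{3}\right) 5 = - \frac{280}{3}$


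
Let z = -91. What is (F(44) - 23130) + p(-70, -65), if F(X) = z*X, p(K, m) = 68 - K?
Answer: -26996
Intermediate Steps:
F(X) = -91*X
(F(44) - 23130) + p(-70, -65) = (-91*44 - 23130) + (68 - 1*(-70)) = (-4004 - 23130) + (68 + 70) = -27134 + 138 = -26996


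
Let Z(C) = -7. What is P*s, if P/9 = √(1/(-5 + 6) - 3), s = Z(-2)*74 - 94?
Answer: -5508*I*√2 ≈ -7789.5*I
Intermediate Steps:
s = -612 (s = -7*74 - 94 = -518 - 94 = -612)
P = 9*I*√2 (P = 9*√(1/(-5 + 6) - 3) = 9*√(1/1 - 3) = 9*√(1 - 3) = 9*√(-2) = 9*(I*√2) = 9*I*√2 ≈ 12.728*I)
P*s = (9*I*√2)*(-612) = -5508*I*√2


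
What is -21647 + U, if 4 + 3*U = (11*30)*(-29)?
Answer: -74515/3 ≈ -24838.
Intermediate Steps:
U = -9574/3 (U = -4/3 + ((11*30)*(-29))/3 = -4/3 + (330*(-29))/3 = -4/3 + (⅓)*(-9570) = -4/3 - 3190 = -9574/3 ≈ -3191.3)
-21647 + U = -21647 - 9574/3 = -74515/3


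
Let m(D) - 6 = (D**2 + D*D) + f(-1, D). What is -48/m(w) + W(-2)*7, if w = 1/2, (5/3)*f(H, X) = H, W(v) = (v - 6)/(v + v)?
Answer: 346/59 ≈ 5.8644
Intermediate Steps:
W(v) = (-6 + v)/(2*v) (W(v) = (-6 + v)/((2*v)) = (-6 + v)*(1/(2*v)) = (-6 + v)/(2*v))
f(H, X) = 3*H/5
w = 1/2 ≈ 0.50000
m(D) = 27/5 + 2*D**2 (m(D) = 6 + ((D**2 + D*D) + (3/5)*(-1)) = 6 + ((D**2 + D**2) - 3/5) = 6 + (2*D**2 - 3/5) = 6 + (-3/5 + 2*D**2) = 27/5 + 2*D**2)
-48/m(w) + W(-2)*7 = -48/(27/5 + 2*(1/2)**2) + ((1/2)*(-6 - 2)/(-2))*7 = -48/(27/5 + 2*(1/4)) + ((1/2)*(-1/2)*(-8))*7 = -48/(27/5 + 1/2) + 2*7 = -48/59/10 + 14 = -48*10/59 + 14 = -480/59 + 14 = 346/59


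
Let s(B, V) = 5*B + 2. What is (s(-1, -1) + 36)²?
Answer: 1089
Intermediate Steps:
s(B, V) = 2 + 5*B
(s(-1, -1) + 36)² = ((2 + 5*(-1)) + 36)² = ((2 - 5) + 36)² = (-3 + 36)² = 33² = 1089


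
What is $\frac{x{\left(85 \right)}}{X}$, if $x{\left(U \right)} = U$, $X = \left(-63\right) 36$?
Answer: $- \frac{85}{2268} \approx -0.037478$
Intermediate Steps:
$X = -2268$
$\frac{x{\left(85 \right)}}{X} = \frac{85}{-2268} = 85 \left(- \frac{1}{2268}\right) = - \frac{85}{2268}$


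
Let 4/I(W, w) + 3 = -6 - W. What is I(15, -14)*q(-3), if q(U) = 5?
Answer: -⅚ ≈ -0.83333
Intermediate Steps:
I(W, w) = 4/(-9 - W) (I(W, w) = 4/(-3 + (-6 - W)) = 4/(-9 - W))
I(15, -14)*q(-3) = -4/(9 + 15)*5 = -4/24*5 = -4*1/24*5 = -⅙*5 = -⅚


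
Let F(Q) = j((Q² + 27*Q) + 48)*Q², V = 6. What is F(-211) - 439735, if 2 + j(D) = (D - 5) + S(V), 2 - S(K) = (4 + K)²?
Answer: 1725505872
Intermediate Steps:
S(K) = 2 - (4 + K)²
j(D) = -105 + D (j(D) = -2 + ((D - 5) + (2 - (4 + 6)²)) = -2 + ((-5 + D) + (2 - 1*10²)) = -2 + ((-5 + D) + (2 - 1*100)) = -2 + ((-5 + D) + (2 - 100)) = -2 + ((-5 + D) - 98) = -2 + (-103 + D) = -105 + D)
F(Q) = Q²*(-57 + Q² + 27*Q) (F(Q) = (-105 + ((Q² + 27*Q) + 48))*Q² = (-105 + (48 + Q² + 27*Q))*Q² = (-57 + Q² + 27*Q)*Q² = Q²*(-57 + Q² + 27*Q))
F(-211) - 439735 = (-211)²*(-57 + (-211)² + 27*(-211)) - 439735 = 44521*(-57 + 44521 - 5697) - 439735 = 44521*38767 - 439735 = 1725945607 - 439735 = 1725505872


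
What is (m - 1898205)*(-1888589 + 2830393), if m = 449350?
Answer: -1364537434420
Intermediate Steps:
(m - 1898205)*(-1888589 + 2830393) = (449350 - 1898205)*(-1888589 + 2830393) = -1448855*941804 = -1364537434420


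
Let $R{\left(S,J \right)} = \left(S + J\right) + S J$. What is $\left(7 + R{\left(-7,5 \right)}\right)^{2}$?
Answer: $900$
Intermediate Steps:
$R{\left(S,J \right)} = J + S + J S$ ($R{\left(S,J \right)} = \left(J + S\right) + J S = J + S + J S$)
$\left(7 + R{\left(-7,5 \right)}\right)^{2} = \left(7 + \left(5 - 7 + 5 \left(-7\right)\right)\right)^{2} = \left(7 - 37\right)^{2} = \left(-30\right)^{2} = 900$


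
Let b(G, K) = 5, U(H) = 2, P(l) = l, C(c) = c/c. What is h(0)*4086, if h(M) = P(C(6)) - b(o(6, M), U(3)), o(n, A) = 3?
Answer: -16344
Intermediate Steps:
C(c) = 1
h(M) = -4 (h(M) = 1 - 1*5 = 1 - 5 = -4)
h(0)*4086 = -4*4086 = -16344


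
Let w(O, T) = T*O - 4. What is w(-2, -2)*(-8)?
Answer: 0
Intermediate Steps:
w(O, T) = -4 + O*T (w(O, T) = O*T - 4 = -4 + O*T)
w(-2, -2)*(-8) = (-4 - 2*(-2))*(-8) = (-4 + 4)*(-8) = 0*(-8) = 0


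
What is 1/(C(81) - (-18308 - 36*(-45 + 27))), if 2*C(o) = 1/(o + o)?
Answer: 324/5721841 ≈ 5.6625e-5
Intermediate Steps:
C(o) = 1/(4*o) (C(o) = 1/(2*(o + o)) = 1/(2*((2*o))) = (1/(2*o))/2 = 1/(4*o))
1/(C(81) - (-18308 - 36*(-45 + 27))) = 1/((1/4)/81 - (-18308 - 36*(-45 + 27))) = 1/((1/4)*(1/81) - (-18308 - 36*(-18))) = 1/(1/324 - (-18308 - 1*(-648))) = 1/(1/324 - (-18308 + 648)) = 1/(1/324 - 1*(-17660)) = 1/(1/324 + 17660) = 1/(5721841/324) = 324/5721841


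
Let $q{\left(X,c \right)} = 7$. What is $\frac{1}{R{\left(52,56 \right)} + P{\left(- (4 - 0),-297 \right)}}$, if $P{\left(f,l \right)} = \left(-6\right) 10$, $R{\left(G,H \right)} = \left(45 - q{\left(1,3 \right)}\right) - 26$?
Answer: $- \frac{1}{48} \approx -0.020833$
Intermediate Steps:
$R{\left(G,H \right)} = 12$ ($R{\left(G,H \right)} = \left(45 - 7\right) - 26 = 38 - 26 = 12$)
$P{\left(f,l \right)} = -60$
$\frac{1}{R{\left(52,56 \right)} + P{\left(- (4 - 0),-297 \right)}} = \frac{1}{12 - 60} = \frac{1}{-48} = - \frac{1}{48}$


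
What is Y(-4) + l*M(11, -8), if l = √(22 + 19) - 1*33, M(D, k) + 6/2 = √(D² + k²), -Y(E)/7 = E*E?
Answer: -112 + (3 - √185)*(33 - √41) ≈ -393.97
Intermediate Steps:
Y(E) = -7*E² (Y(E) = -7*E*E = -7*E²)
M(D, k) = -3 + √(D² + k²)
l = -33 + √41 (l = √41 - 33 = -33 + √41 ≈ -26.597)
Y(-4) + l*M(11, -8) = -7*(-4)² + (-33 + √41)*(-3 + √(11² + (-8)²)) = -7*16 + (-33 + √41)*(-3 + √(121 + 64)) = -112 + (-33 + √41)*(-3 + √185)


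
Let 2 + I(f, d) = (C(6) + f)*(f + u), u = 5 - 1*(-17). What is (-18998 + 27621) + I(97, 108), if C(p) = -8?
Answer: 19212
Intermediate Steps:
u = 22 (u = 5 + 17 = 22)
I(f, d) = -2 + (-8 + f)*(22 + f) (I(f, d) = -2 + (-8 + f)*(f + 22) = -2 + (-8 + f)*(22 + f))
(-18998 + 27621) + I(97, 108) = (-18998 + 27621) + (-178 + 97² + 14*97) = 8623 + (-178 + 9409 + 1358) = 8623 + 10589 = 19212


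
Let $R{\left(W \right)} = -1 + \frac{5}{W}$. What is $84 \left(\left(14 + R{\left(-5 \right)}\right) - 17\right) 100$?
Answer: $-42000$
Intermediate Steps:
$84 \left(\left(14 + R{\left(-5 \right)}\right) - 17\right) 100 = 84 \left(\left(14 + \frac{5 - -5}{-5}\right) - 17\right) 100 = 84 \left(\left(14 - \frac{5 + 5}{5}\right) - 17\right) 100 = 84 \left(\left(14 - 2\right) - 17\right) 100 = 84 \left(12 - 17\right) 100 = 84 \left(-5\right) 100 = \left(-420\right) 100 = -42000$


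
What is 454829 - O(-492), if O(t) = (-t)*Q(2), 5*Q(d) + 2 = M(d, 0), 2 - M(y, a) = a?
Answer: 454829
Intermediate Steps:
M(y, a) = 2 - a
Q(d) = 0 (Q(d) = -⅖ + (2 - 1*0)/5 = -⅖ + (2 + 0)/5 = -⅖ + (⅕)*2 = -⅖ + ⅖ = 0)
O(t) = 0 (O(t) = -t*0 = 0)
454829 - O(-492) = 454829 - 1*0 = 454829 + 0 = 454829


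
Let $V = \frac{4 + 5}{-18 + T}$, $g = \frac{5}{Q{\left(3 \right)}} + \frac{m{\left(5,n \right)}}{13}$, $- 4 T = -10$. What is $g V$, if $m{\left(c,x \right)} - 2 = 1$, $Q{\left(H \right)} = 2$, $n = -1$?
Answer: $- \frac{639}{403} \approx -1.5856$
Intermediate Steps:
$m{\left(c,x \right)} = 3$ ($m{\left(c,x \right)} = 2 + 1 = 3$)
$T = \frac{5}{2}$ ($T = \left(- \frac{1}{4}\right) \left(-10\right) = \frac{5}{2} \approx 2.5$)
$g = \frac{71}{26}$ ($g = \frac{5}{2} + \frac{3}{13} = \frac{71}{26} \approx 2.7308$)
$V = - \frac{18}{31}$ ($V = \frac{4 + 5}{-18 + \frac{5}{2}} = \frac{9}{- \frac{31}{2}} = 9 \left(- \frac{2}{31}\right) = - \frac{18}{31} \approx -0.58065$)
$g V = \frac{71}{26} \left(- \frac{18}{31}\right) = - \frac{639}{403}$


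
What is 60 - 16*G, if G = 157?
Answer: -2452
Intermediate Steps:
60 - 16*G = 60 - 16*157 = 60 - 2512 = -2452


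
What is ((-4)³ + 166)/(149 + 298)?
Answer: 34/149 ≈ 0.22819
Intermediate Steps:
((-4)³ + 166)/(149 + 298) = (-64 + 166)/447 = 102*(1/447) = 34/149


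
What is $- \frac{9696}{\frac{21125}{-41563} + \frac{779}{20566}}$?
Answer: $\frac{2762664014656}{134026391} \approx 20613.0$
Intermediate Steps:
$- \frac{9696}{\frac{21125}{-41563} + \frac{779}{20566}} = - \frac{9696}{21125 \left(- \frac{1}{41563}\right) + 779 \cdot \frac{1}{20566}} = - \frac{9696}{- \frac{21125}{41563} + \frac{779}{20566}} = - \frac{9696}{- \frac{402079173}{854784658}} = \left(-9696\right) \left(- \frac{854784658}{402079173}\right) = \frac{2762664014656}{134026391}$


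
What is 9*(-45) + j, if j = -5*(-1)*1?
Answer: -400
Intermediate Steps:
j = 5 (j = 5*1 = 5)
9*(-45) + j = 9*(-45) + 5 = -405 + 5 = -400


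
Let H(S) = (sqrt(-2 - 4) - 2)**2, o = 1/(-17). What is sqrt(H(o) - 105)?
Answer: sqrt(-105 + (2 - I*sqrt(6))**2) ≈ 0.47311 - 10.355*I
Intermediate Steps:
o = -1/17 ≈ -0.058824
H(S) = (-2 + I*sqrt(6))**2 (H(S) = (sqrt(-6) - 2)**2 = (I*sqrt(6) - 2)**2 = (-2 + I*sqrt(6))**2)
sqrt(H(o) - 105) = sqrt((2 - I*sqrt(6))**2 - 105) = sqrt(-105 + (2 - I*sqrt(6))**2)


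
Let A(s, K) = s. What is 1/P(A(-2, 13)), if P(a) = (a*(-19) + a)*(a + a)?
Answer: -1/144 ≈ -0.0069444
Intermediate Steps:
P(a) = -36*a² (P(a) = (-19*a + a)*(2*a) = (-18*a)*(2*a) = -36*a²)
1/P(A(-2, 13)) = 1/(-36*(-2)²) = 1/(-36*4) = 1/(-144) = -1/144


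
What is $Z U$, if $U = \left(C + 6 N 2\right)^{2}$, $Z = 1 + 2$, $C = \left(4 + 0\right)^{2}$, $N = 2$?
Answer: $4800$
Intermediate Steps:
$C = 16$ ($C = 4^{2} = 16$)
$Z = 3$
$U = 1600$ ($U = \left(16 + 6 \cdot 2 \cdot 2\right)^{2} = \left(16 + 12 \cdot 2\right)^{2} = \left(16 + 24\right)^{2} = 40^{2} = 1600$)
$Z U = 3 \cdot 1600 = 4800$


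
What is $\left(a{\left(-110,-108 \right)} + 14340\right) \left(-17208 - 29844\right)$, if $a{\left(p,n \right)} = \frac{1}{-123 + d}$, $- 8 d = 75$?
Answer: $- \frac{238178039568}{353} \approx -6.7472 \cdot 10^{8}$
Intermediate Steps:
$d = - \frac{75}{8}$ ($d = \left(- \frac{1}{8}\right) 75 = - \frac{75}{8} \approx -9.375$)
$a{\left(p,n \right)} = - \frac{8}{1059}$ ($a{\left(p,n \right)} = \frac{1}{-123 - \frac{75}{8}} = \frac{1}{- \frac{1059}{8}} = - \frac{8}{1059}$)
$\left(a{\left(-110,-108 \right)} + 14340\right) \left(-17208 - 29844\right) = \left(- \frac{8}{1059} + 14340\right) \left(-17208 - 29844\right) = \frac{15186052 \left(-17208 - 29844\right)}{1059} = \frac{15186052}{1059} \left(-47052\right) = - \frac{238178039568}{353}$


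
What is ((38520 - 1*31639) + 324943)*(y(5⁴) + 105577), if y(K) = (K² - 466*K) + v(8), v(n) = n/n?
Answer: 68008324272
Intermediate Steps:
v(n) = 1
y(K) = 1 + K² - 466*K (y(K) = (K² - 466*K) + 1 = 1 + K² - 466*K)
((38520 - 1*31639) + 324943)*(y(5⁴) + 105577) = ((38520 - 1*31639) + 324943)*((1 + (5⁴)² - 466*5⁴) + 105577) = ((38520 - 31639) + 324943)*((1 + 625² - 466*625) + 105577) = (6881 + 324943)*((1 + 390625 - 291250) + 105577) = 331824*(99376 + 105577) = 331824*204953 = 68008324272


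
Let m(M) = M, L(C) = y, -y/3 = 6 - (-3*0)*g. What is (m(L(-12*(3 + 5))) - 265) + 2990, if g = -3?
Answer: 2707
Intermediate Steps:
y = -18 (y = -3*(6 - (-3*0)*(-3)) = -3*(6 - 0*(-3)) = -3*(6 - 1*0) = -3*(6 + 0) = -3*6 = -18)
L(C) = -18
(m(L(-12*(3 + 5))) - 265) + 2990 = (-18 - 265) + 2990 = -283 + 2990 = 2707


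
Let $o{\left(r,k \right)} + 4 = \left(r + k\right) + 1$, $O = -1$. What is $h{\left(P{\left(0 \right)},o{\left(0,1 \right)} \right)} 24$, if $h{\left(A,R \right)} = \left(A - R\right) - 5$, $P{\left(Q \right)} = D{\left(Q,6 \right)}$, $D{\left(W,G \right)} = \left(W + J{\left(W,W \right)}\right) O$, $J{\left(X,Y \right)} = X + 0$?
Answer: $-72$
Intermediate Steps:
$J{\left(X,Y \right)} = X$
$D{\left(W,G \right)} = - 2 W$ ($D{\left(W,G \right)} = \left(W + W\right) \left(-1\right) = 2 W \left(-1\right) = - 2 W$)
$o{\left(r,k \right)} = -3 + k + r$ ($o{\left(r,k \right)} = -4 + \left(\left(r + k\right) + 1\right) = -4 + \left(\left(k + r\right) + 1\right) = -4 + \left(1 + k + r\right) = -3 + k + r$)
$P{\left(Q \right)} = - 2 Q$
$h{\left(A,R \right)} = -5 + A - R$ ($h{\left(A,R \right)} = \left(A - R\right) - 5 = -5 + A - R$)
$h{\left(P{\left(0 \right)},o{\left(0,1 \right)} \right)} 24 = \left(-5 - 0 - \left(-3 + 1 + 0\right)\right) 24 = \left(-5 + 0 - -2\right) 24 = \left(-5 + 0 + 2\right) 24 = \left(-3\right) 24 = -72$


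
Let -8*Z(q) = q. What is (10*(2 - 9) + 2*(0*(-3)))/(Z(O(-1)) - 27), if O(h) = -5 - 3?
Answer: 35/13 ≈ 2.6923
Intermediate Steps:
O(h) = -8
Z(q) = -q/8
(10*(2 - 9) + 2*(0*(-3)))/(Z(O(-1)) - 27) = (10*(2 - 9) + 2*(0*(-3)))/(-⅛*(-8) - 27) = (10*(-7) + 2*0)/(1 - 27) = (-70 + 0)/(-26) = -70*(-1/26) = 35/13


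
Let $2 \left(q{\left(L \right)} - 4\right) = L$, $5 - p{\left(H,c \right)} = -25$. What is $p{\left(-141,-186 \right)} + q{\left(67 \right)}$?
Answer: $\frac{135}{2} \approx 67.5$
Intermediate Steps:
$p{\left(H,c \right)} = 30$ ($p{\left(H,c \right)} = 5 - -25 = 5 + 25 = 30$)
$q{\left(L \right)} = 4 + \frac{L}{2}$
$p{\left(-141,-186 \right)} + q{\left(67 \right)} = 30 + \left(4 + \frac{1}{2} \cdot 67\right) = 30 + \left(4 + \frac{67}{2}\right) = 30 + \frac{75}{2} = \frac{135}{2}$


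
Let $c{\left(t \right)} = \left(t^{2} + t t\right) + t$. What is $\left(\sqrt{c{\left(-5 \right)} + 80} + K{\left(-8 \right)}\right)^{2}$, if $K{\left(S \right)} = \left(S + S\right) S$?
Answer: $16509 + 1280 \sqrt{5} \approx 19371.0$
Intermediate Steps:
$c{\left(t \right)} = t + 2 t^{2}$ ($c{\left(t \right)} = \left(t^{2} + t^{2}\right) + t = 2 t^{2} + t = t + 2 t^{2}$)
$K{\left(S \right)} = 2 S^{2}$ ($K{\left(S \right)} = 2 S S = 2 S^{2}$)
$\left(\sqrt{c{\left(-5 \right)} + 80} + K{\left(-8 \right)}\right)^{2} = \left(\sqrt{- 5 \left(1 + 2 \left(-5\right)\right) + 80} + 2 \left(-8\right)^{2}\right)^{2} = \left(\sqrt{- 5 \left(1 - 10\right) + 80} + 2 \cdot 64\right)^{2} = \left(\sqrt{\left(-5\right) \left(-9\right) + 80} + 128\right)^{2} = \left(\sqrt{45 + 80} + 128\right)^{2} = \left(\sqrt{125} + 128\right)^{2} = \left(5 \sqrt{5} + 128\right)^{2} = \left(128 + 5 \sqrt{5}\right)^{2}$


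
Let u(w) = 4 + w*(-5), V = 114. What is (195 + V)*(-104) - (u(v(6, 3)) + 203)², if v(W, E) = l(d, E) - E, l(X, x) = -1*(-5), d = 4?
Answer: -70945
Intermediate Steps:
l(X, x) = 5
v(W, E) = 5 - E
u(w) = 4 - 5*w
(195 + V)*(-104) - (u(v(6, 3)) + 203)² = (195 + 114)*(-104) - ((4 - 5*(5 - 1*3)) + 203)² = 309*(-104) - ((4 - 5*(5 - 3)) + 203)² = -32136 - ((4 - 5*2) + 203)² = -32136 - ((4 - 10) + 203)² = -32136 - (-6 + 203)² = -32136 - 1*197² = -32136 - 1*38809 = -32136 - 38809 = -70945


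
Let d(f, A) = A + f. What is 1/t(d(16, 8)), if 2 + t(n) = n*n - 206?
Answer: 1/368 ≈ 0.0027174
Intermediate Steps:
t(n) = -208 + n**2 (t(n) = -2 + (n*n - 206) = -2 + (n**2 - 206) = -2 + (-206 + n**2) = -208 + n**2)
1/t(d(16, 8)) = 1/(-208 + (8 + 16)**2) = 1/(-208 + 24**2) = 1/(-208 + 576) = 1/368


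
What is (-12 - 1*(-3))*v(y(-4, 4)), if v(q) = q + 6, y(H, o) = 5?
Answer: -99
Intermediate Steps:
v(q) = 6 + q
(-12 - 1*(-3))*v(y(-4, 4)) = (-12 - 1*(-3))*(6 + 5) = (-12 + 3)*11 = -9*11 = -99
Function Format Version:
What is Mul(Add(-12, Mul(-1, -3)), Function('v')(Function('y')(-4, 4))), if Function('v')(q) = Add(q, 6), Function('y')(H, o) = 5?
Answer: -99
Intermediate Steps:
Function('v')(q) = Add(6, q)
Mul(Add(-12, Mul(-1, -3)), Function('v')(Function('y')(-4, 4))) = Mul(Add(-12, Mul(-1, -3)), Add(6, 5)) = Mul(Add(-12, 3), 11) = Mul(-9, 11) = -99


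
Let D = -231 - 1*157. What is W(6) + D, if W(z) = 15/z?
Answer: -771/2 ≈ -385.50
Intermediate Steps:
D = -388 (D = -231 - 157 = -388)
W(6) + D = 15/6 - 388 = 15*(⅙) - 388 = 5/2 - 388 = -771/2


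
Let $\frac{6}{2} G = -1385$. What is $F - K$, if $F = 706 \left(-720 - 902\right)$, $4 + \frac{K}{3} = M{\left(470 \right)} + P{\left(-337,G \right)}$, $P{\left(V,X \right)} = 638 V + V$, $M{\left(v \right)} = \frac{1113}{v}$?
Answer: $- \frac{234576109}{470} \approx -4.991 \cdot 10^{5}$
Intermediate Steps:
$G = - \frac{1385}{3}$ ($G = \frac{1}{3} \left(-1385\right) = - \frac{1385}{3} \approx -461.67$)
$P{\left(V,X \right)} = 639 V$
$K = - \frac{303635931}{470}$ ($K = -12 + 3 \left(\frac{1113}{470} + 639 \left(-337\right)\right) = -12 + 3 \left(1113 \cdot \frac{1}{470} - 215343\right) = -12 + 3 \left(\frac{1113}{470} - 215343\right) = -12 + 3 \left(- \frac{101210097}{470}\right) = -12 - \frac{303630291}{470} = - \frac{303635931}{470} \approx -6.4603 \cdot 10^{5}$)
$F = -1145132$ ($F = 706 \left(-1622\right) = -1145132$)
$F - K = -1145132 - - \frac{303635931}{470} = -1145132 + \frac{303635931}{470} = - \frac{234576109}{470}$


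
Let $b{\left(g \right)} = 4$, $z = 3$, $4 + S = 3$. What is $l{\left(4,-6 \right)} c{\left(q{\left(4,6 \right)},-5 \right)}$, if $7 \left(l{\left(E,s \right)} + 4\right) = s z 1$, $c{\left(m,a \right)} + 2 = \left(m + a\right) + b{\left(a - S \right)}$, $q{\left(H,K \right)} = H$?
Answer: $- \frac{46}{7} \approx -6.5714$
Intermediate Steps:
$S = -1$ ($S = -4 + 3 = -1$)
$c{\left(m,a \right)} = 2 + a + m$ ($c{\left(m,a \right)} = -2 + \left(\left(m + a\right) + 4\right) = -2 + \left(\left(a + m\right) + 4\right) = -2 + \left(4 + a + m\right) = 2 + a + m$)
$l{\left(E,s \right)} = -4 + \frac{3 s}{7}$ ($l{\left(E,s \right)} = -4 + \frac{s 3 \cdot 1}{7} = -4 + \frac{3 s 1}{7} = -4 + \frac{3 s}{7}$)
$l{\left(4,-6 \right)} c{\left(q{\left(4,6 \right)},-5 \right)} = \left(-4 + \frac{3}{7} \left(-6\right)\right) \left(2 - 5 + 4\right) = \left(-4 - \frac{18}{7}\right) 1 = \left(- \frac{46}{7}\right) 1 = - \frac{46}{7}$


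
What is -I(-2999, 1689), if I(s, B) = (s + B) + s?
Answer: 4309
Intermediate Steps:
I(s, B) = B + 2*s (I(s, B) = (B + s) + s = B + 2*s)
-I(-2999, 1689) = -(1689 + 2*(-2999)) = -(1689 - 5998) = -1*(-4309) = 4309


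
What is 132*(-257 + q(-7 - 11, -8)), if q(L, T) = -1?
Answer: -34056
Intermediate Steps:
132*(-257 + q(-7 - 11, -8)) = 132*(-257 - 1) = 132*(-258) = -34056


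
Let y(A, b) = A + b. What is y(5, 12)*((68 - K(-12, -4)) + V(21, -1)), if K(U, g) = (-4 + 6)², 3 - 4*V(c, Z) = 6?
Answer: 4301/4 ≈ 1075.3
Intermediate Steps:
V(c, Z) = -¾ (V(c, Z) = ¾ - ¼*6 = ¾ - 3/2 = -¾)
K(U, g) = 4 (K(U, g) = 2² = 4)
y(5, 12)*((68 - K(-12, -4)) + V(21, -1)) = (5 + 12)*((68 - 1*4) - ¾) = 17*((68 - 4) - ¾) = 17*(64 - ¾) = 17*(253/4) = 4301/4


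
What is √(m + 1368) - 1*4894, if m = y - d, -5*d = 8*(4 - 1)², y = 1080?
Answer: -4894 + 18*√190/5 ≈ -4844.4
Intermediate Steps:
d = -72/5 (d = -8*(4 - 1)²/5 = -8*3²/5 = -8*9/5 = -⅕*72 = -72/5 ≈ -14.400)
m = 5472/5 (m = 1080 - 1*(-72/5) = 1080 + 72/5 = 5472/5 ≈ 1094.4)
√(m + 1368) - 1*4894 = √(5472/5 + 1368) - 1*4894 = √(12312/5) - 4894 = 18*√190/5 - 4894 = -4894 + 18*√190/5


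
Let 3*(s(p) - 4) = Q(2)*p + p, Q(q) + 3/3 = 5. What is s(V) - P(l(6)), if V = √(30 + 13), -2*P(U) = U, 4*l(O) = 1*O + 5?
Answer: 43/8 + 5*√43/3 ≈ 16.304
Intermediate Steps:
Q(q) = 4 (Q(q) = -1 + 5 = 4)
l(O) = 5/4 + O/4 (l(O) = (1*O + 5)/4 = (O + 5)/4 = (5 + O)/4 = 5/4 + O/4)
P(U) = -U/2
V = √43 ≈ 6.5574
s(p) = 4 + 5*p/3 (s(p) = 4 + (4*p + p)/3 = 4 + (5*p)/3 = 4 + 5*p/3)
s(V) - P(l(6)) = (4 + 5*√43/3) - (-1)*(5/4 + (¼)*6)/2 = (4 + 5*√43/3) - (-1)*(5/4 + 3/2)/2 = (4 + 5*√43/3) - (-1)*11/(2*4) = (4 + 5*√43/3) - 1*(-11/8) = (4 + 5*√43/3) + 11/8 = 43/8 + 5*√43/3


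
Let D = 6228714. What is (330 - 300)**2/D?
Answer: 150/1038119 ≈ 0.00014449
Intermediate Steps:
(330 - 300)**2/D = (330 - 300)**2/6228714 = 30**2*(1/6228714) = 900*(1/6228714) = 150/1038119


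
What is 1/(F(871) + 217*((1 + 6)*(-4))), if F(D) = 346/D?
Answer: -871/5291850 ≈ -0.00016459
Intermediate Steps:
1/(F(871) + 217*((1 + 6)*(-4))) = 1/(346/871 + 217*((1 + 6)*(-4))) = 1/(346*(1/871) + 217*(7*(-4))) = 1/(346/871 + 217*(-28)) = 1/(346/871 - 6076) = 1/(-5291850/871) = -871/5291850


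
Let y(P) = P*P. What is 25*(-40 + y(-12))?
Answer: 2600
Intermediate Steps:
y(P) = P²
25*(-40 + y(-12)) = 25*(-40 + (-12)²) = 25*(-40 + 144) = 25*104 = 2600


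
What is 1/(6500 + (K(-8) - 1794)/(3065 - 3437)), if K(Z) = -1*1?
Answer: 372/2419795 ≈ 0.00015373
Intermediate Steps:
K(Z) = -1
1/(6500 + (K(-8) - 1794)/(3065 - 3437)) = 1/(6500 + (-1 - 1794)/(3065 - 3437)) = 1/(6500 - 1795/(-372)) = 1/(6500 - 1795*(-1/372)) = 1/(6500 + 1795/372) = 1/(2419795/372) = 372/2419795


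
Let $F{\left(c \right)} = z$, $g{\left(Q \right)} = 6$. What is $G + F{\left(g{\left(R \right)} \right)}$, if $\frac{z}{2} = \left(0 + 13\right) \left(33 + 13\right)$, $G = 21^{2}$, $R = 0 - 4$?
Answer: $1637$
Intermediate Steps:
$R = -4$ ($R = 0 - 4 = -4$)
$G = 441$
$z = 1196$ ($z = 2 \left(0 + 13\right) \left(33 + 13\right) = 2 \cdot 13 \cdot 46 = 2 \cdot 598 = 1196$)
$F{\left(c \right)} = 1196$
$G + F{\left(g{\left(R \right)} \right)} = 441 + 1196 = 1637$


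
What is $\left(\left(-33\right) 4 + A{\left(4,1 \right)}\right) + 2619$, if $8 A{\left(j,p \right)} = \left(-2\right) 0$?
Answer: $2487$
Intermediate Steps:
$A{\left(j,p \right)} = 0$ ($A{\left(j,p \right)} = \frac{\left(-2\right) 0}{8} = \frac{1}{8} \cdot 0 = 0$)
$\left(\left(-33\right) 4 + A{\left(4,1 \right)}\right) + 2619 = \left(\left(-33\right) 4 + 0\right) + 2619 = \left(-132 + 0\right) + 2619 = -132 + 2619 = 2487$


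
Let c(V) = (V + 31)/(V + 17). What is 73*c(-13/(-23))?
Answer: 26499/202 ≈ 131.18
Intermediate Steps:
c(V) = (31 + V)/(17 + V)
73*c(-13/(-23)) = 73*((31 - 13/(-23))/(17 - 13/(-23))) = 73*((31 - 13*(-1/23))/(17 - 13*(-1/23))) = 73*((31 + 13/23)/(17 + 13/23)) = 73*((726/23)/(404/23)) = 73*((23/404)*(726/23)) = 73*(363/202) = 26499/202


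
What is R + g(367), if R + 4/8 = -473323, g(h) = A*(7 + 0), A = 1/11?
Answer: -10413103/22 ≈ -4.7332e+5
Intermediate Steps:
A = 1/11 ≈ 0.090909
g(h) = 7/11 (g(h) = (7 + 0)/11 = (1/11)*7 = 7/11)
R = -946647/2 (R = -½ - 473323 = -946647/2 ≈ -4.7332e+5)
R + g(367) = -946647/2 + 7/11 = -10413103/22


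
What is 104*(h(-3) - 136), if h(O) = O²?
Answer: -13208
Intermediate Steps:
104*(h(-3) - 136) = 104*((-3)² - 136) = 104*(9 - 136) = 104*(-127) = -13208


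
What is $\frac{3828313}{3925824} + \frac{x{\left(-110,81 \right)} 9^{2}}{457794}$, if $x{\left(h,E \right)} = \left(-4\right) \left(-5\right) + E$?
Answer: $\frac{99149771537}{99845481792} \approx 0.99303$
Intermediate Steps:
$x{\left(h,E \right)} = 20 + E$
$\frac{3828313}{3925824} + \frac{x{\left(-110,81 \right)} 9^{2}}{457794} = \frac{3828313}{3925824} + \frac{\left(20 + 81\right) 9^{2}}{457794} = 3828313 \cdot \frac{1}{3925824} + 101 \cdot 81 \cdot \frac{1}{457794} = \frac{3828313}{3925824} + 8181 \cdot \frac{1}{457794} = \frac{3828313}{3925824} + \frac{909}{50866} = \frac{99149771537}{99845481792}$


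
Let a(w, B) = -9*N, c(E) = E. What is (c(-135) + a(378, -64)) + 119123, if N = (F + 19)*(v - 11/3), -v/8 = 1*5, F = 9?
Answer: 129992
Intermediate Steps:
v = -40 (v = -8*5 = -40)
N = -3668/3 (N = (9 + 19)*(-40 - 11/3) = 28*(-40 - 11*1/3) = 28*(-40 - 11/3) = 28*(-131/3) = -3668/3 ≈ -1222.7)
a(w, B) = 11004 (a(w, B) = -9*(-3668/3) = 11004)
(c(-135) + a(378, -64)) + 119123 = (-135 + 11004) + 119123 = 10869 + 119123 = 129992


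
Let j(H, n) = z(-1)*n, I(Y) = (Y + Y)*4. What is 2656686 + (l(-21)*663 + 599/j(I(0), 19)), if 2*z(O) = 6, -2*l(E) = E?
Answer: 303657013/114 ≈ 2.6637e+6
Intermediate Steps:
I(Y) = 8*Y (I(Y) = (2*Y)*4 = 8*Y)
l(E) = -E/2
z(O) = 3 (z(O) = (½)*6 = 3)
j(H, n) = 3*n
2656686 + (l(-21)*663 + 599/j(I(0), 19)) = 2656686 + (-½*(-21)*663 + 599/((3*19))) = 2656686 + ((21/2)*663 + 599/57) = 2656686 + (13923/2 + 599*(1/57)) = 2656686 + (13923/2 + 599/57) = 2656686 + 794809/114 = 303657013/114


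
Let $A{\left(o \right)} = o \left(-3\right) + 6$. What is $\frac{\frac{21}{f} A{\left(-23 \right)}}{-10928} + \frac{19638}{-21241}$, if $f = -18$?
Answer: $- \frac{425490953}{464243296} \approx -0.91653$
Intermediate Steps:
$A{\left(o \right)} = 6 - 3 o$ ($A{\left(o \right)} = - 3 o + 6 = 6 - 3 o$)
$\frac{\frac{21}{f} A{\left(-23 \right)}}{-10928} + \frac{19638}{-21241} = \frac{\frac{21}{-18} \left(6 - -69\right)}{-10928} + \frac{19638}{-21241} = 21 \left(- \frac{1}{18}\right) \left(6 + 69\right) \left(- \frac{1}{10928}\right) + 19638 \left(- \frac{1}{21241}\right) = \left(- \frac{7}{6}\right) 75 \left(- \frac{1}{10928}\right) - \frac{19638}{21241} = \left(- \frac{175}{2}\right) \left(- \frac{1}{10928}\right) - \frac{19638}{21241} = \frac{175}{21856} - \frac{19638}{21241} = - \frac{425490953}{464243296}$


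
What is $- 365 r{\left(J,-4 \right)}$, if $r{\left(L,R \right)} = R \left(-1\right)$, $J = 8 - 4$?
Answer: $-1460$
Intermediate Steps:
$J = 4$ ($J = 8 - 4 = 4$)
$r{\left(L,R \right)} = - R$
$- 365 r{\left(J,-4 \right)} = - 365 \left(\left(-1\right) \left(-4\right)\right) = \left(-365\right) 4 = -1460$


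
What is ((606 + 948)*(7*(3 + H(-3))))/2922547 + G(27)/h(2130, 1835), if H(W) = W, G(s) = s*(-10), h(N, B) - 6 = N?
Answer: -45/356 ≈ -0.12640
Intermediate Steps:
h(N, B) = 6 + N
G(s) = -10*s
((606 + 948)*(7*(3 + H(-3))))/2922547 + G(27)/h(2130, 1835) = ((606 + 948)*(7*(3 - 3)))/2922547 + (-10*27)/(6 + 2130) = (1554*(7*0))*(1/2922547) - 270/2136 = (1554*0)*(1/2922547) - 270*1/2136 = 0*(1/2922547) - 45/356 = 0 - 45/356 = -45/356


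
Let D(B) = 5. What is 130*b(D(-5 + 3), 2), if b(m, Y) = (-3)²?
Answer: 1170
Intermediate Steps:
b(m, Y) = 9
130*b(D(-5 + 3), 2) = 130*9 = 1170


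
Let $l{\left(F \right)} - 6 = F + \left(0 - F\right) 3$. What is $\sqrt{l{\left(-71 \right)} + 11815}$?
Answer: $\sqrt{11963} \approx 109.38$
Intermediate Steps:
$l{\left(F \right)} = 6 - 2 F$ ($l{\left(F \right)} = 6 + \left(F + \left(0 - F\right) 3\right) = 6 + \left(F + - F 3\right) = 6 + \left(F - 3 F\right) = 6 - 2 F$)
$\sqrt{l{\left(-71 \right)} + 11815} = \sqrt{\left(6 - -142\right) + 11815} = \sqrt{\left(6 + 142\right) + 11815} = \sqrt{148 + 11815} = \sqrt{11963}$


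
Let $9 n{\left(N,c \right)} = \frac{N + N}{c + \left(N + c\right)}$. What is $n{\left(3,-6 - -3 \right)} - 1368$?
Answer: $- \frac{12314}{9} \approx -1368.2$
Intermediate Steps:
$n{\left(N,c \right)} = \frac{2 N}{9 \left(N + 2 c\right)}$ ($n{\left(N,c \right)} = \frac{\left(N + N\right) \frac{1}{c + \left(N + c\right)}}{9} = \frac{2 N \frac{1}{N + 2 c}}{9} = \frac{2 N}{9 \left(N + 2 c\right)}$)
$n{\left(3,-6 - -3 \right)} - 1368 = \frac{2}{9} \cdot 3 \frac{1}{3 + 2 \left(-6 - -3\right)} - 1368 = \frac{2}{9} \cdot 3 \frac{1}{3 + 2 \left(-6 + 3\right)} - 1368 = \frac{2}{9} \cdot 3 \frac{1}{3 + 2 \left(-3\right)} - 1368 = \frac{2}{9} \cdot 3 \frac{1}{3 - 6} - 1368 = \frac{2}{9} \cdot 3 \frac{1}{-3} - 1368 = \frac{2}{9} \cdot 3 \left(- \frac{1}{3}\right) - 1368 = - \frac{2}{9} - 1368 = - \frac{12314}{9}$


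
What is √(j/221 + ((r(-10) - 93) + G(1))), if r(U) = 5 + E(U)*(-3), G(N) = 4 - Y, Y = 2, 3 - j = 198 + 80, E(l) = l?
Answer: I*√2795871/221 ≈ 7.566*I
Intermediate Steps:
j = -275 (j = 3 - (198 + 80) = 3 - 1*278 = 3 - 278 = -275)
G(N) = 2 (G(N) = 4 - 1*2 = 4 - 2 = 2)
r(U) = 5 - 3*U (r(U) = 5 + U*(-3) = 5 - 3*U)
√(j/221 + ((r(-10) - 93) + G(1))) = √(-275/221 + (((5 - 3*(-10)) - 93) + 2)) = √(-275*1/221 + (((5 + 30) - 93) + 2)) = √(-275/221 + ((35 - 93) + 2)) = √(-275/221 + (-58 + 2)) = √(-275/221 - 56) = √(-12651/221) = I*√2795871/221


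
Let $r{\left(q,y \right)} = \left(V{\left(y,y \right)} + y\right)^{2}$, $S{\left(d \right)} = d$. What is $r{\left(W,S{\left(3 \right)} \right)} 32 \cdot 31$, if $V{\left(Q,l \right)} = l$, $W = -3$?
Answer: $35712$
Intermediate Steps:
$r{\left(q,y \right)} = 4 y^{2}$ ($r{\left(q,y \right)} = \left(y + y\right)^{2} = \left(2 y\right)^{2} = 4 y^{2}$)
$r{\left(W,S{\left(3 \right)} \right)} 32 \cdot 31 = 4 \cdot 3^{2} \cdot 32 \cdot 31 = 4 \cdot 9 \cdot 32 \cdot 31 = 36 \cdot 32 \cdot 31 = 1152 \cdot 31 = 35712$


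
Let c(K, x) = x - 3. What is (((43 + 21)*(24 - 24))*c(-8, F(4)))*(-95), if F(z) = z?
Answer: 0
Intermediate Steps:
c(K, x) = -3 + x
(((43 + 21)*(24 - 24))*c(-8, F(4)))*(-95) = (((43 + 21)*(24 - 24))*(-3 + 4))*(-95) = ((64*0)*1)*(-95) = (0*1)*(-95) = 0*(-95) = 0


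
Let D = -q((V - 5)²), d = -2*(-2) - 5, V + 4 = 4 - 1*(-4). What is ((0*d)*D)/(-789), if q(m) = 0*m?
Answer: 0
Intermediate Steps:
V = 4 (V = -4 + (4 - 1*(-4)) = -4 + (4 + 4) = -4 + 8 = 4)
q(m) = 0
d = -1 (d = 4 - 5 = -1)
D = 0 (D = -1*0 = 0)
((0*d)*D)/(-789) = ((0*(-1))*0)/(-789) = (0*0)*(-1/789) = 0*(-1/789) = 0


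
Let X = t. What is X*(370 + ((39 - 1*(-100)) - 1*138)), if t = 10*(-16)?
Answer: -59360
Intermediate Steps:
t = -160
X = -160
X*(370 + ((39 - 1*(-100)) - 1*138)) = -160*(370 + ((39 - 1*(-100)) - 1*138)) = -160*(370 + ((39 + 100) - 138)) = -160*(370 + (139 - 138)) = -160*(370 + 1) = -160*371 = -59360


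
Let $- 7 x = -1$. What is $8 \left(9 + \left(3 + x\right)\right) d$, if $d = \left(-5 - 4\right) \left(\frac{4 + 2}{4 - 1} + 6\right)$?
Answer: $- \frac{48960}{7} \approx -6994.3$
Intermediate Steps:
$x = \frac{1}{7}$ ($x = \left(- \frac{1}{7}\right) \left(-1\right) = \frac{1}{7} \approx 0.14286$)
$d = -72$ ($d = - 9 \left(\frac{6}{3} + 6\right) = - 9 \left(6 \cdot \frac{1}{3} + 6\right) = - 9 \left(2 + 6\right) = \left(-9\right) 8 = -72$)
$8 \left(9 + \left(3 + x\right)\right) d = 8 \left(9 + \left(3 + \frac{1}{7}\right)\right) \left(-72\right) = 8 \left(9 + \frac{22}{7}\right) \left(-72\right) = 8 \cdot \frac{85}{7} \left(-72\right) = \frac{680}{7} \left(-72\right) = - \frac{48960}{7}$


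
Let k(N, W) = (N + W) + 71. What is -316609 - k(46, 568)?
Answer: -317294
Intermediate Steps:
k(N, W) = 71 + N + W
-316609 - k(46, 568) = -316609 - (71 + 46 + 568) = -316609 - 1*685 = -316609 - 685 = -317294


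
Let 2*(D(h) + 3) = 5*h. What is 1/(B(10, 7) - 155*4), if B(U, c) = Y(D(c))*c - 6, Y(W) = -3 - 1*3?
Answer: -1/668 ≈ -0.0014970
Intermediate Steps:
D(h) = -3 + 5*h/2 (D(h) = -3 + (5*h)/2 = -3 + 5*h/2)
Y(W) = -6 (Y(W) = -3 - 3 = -6)
B(U, c) = -6 - 6*c (B(U, c) = -6*c - 6 = -6 - 6*c)
1/(B(10, 7) - 155*4) = 1/((-6 - 6*7) - 155*4) = 1/((-6 - 42) - 620) = 1/(-48 - 620) = 1/(-668) = -1/668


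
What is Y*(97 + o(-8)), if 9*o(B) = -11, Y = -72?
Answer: -6896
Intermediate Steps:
o(B) = -11/9 (o(B) = (1/9)*(-11) = -11/9)
Y*(97 + o(-8)) = -72*(97 - 11/9) = -72*862/9 = -6896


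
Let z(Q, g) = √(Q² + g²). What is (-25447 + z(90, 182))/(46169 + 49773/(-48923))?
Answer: -1244943581/2258676214 + 48923*√10306/1129338107 ≈ -0.54679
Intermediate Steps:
(-25447 + z(90, 182))/(46169 + 49773/(-48923)) = (-25447 + √(90² + 182²))/(46169 + 49773/(-48923)) = (-25447 + √(8100 + 33124))/(46169 + 49773*(-1/48923)) = (-25447 + √41224)/(46169 - 49773/48923) = (-25447 + 2*√10306)/(2258676214/48923) = (-25447 + 2*√10306)*(48923/2258676214) = -1244943581/2258676214 + 48923*√10306/1129338107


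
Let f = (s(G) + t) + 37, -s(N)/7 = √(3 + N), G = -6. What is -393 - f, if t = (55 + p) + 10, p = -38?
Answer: -457 + 7*I*√3 ≈ -457.0 + 12.124*I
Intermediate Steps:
s(N) = -7*√(3 + N)
t = 27 (t = (55 - 38) + 10 = 17 + 10 = 27)
f = 64 - 7*I*√3 (f = (-7*√(3 - 6) + 27) + 37 = (-7*I*√3 + 27) + 37 = (27 - 7*I*√3) + 37 = 64 - 7*I*√3 ≈ 64.0 - 12.124*I)
-393 - f = -393 - (64 - 7*I*√3) = -393 + (-64 + 7*I*√3) = -457 + 7*I*√3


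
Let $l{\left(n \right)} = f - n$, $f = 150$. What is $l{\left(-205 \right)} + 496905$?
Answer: $497260$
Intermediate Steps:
$l{\left(n \right)} = 150 - n$
$l{\left(-205 \right)} + 496905 = \left(150 - -205\right) + 496905 = \left(150 + 205\right) + 496905 = 355 + 496905 = 497260$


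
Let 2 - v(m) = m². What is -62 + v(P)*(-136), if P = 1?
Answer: -198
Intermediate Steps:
v(m) = 2 - m²
-62 + v(P)*(-136) = -62 + (2 - 1*1²)*(-136) = -62 + (2 - 1*1)*(-136) = -62 + (2 - 1)*(-136) = -62 + 1*(-136) = -62 - 136 = -198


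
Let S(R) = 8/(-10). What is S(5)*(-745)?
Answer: 596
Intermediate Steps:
S(R) = -4/5 (S(R) = 8*(-1/10) = -4/5)
S(5)*(-745) = -4/5*(-745) = 596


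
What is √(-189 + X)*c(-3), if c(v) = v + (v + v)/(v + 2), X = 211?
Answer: 3*√22 ≈ 14.071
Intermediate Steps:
c(v) = v + 2*v/(2 + v) (c(v) = v + (2*v)/(2 + v) = v + 2*v/(2 + v))
√(-189 + X)*c(-3) = √(-189 + 211)*(-3*(4 - 3)/(2 - 3)) = √22*(-3*1/(-1)) = √22*(-3*(-1)*1) = √22*3 = 3*√22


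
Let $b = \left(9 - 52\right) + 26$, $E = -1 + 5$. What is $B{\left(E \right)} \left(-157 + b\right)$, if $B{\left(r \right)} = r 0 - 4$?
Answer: $696$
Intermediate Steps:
$E = 4$
$b = -17$ ($b = -43 + 26 = -17$)
$B{\left(r \right)} = -4$ ($B{\left(r \right)} = 0 - 4 = -4$)
$B{\left(E \right)} \left(-157 + b\right) = - 4 \left(-157 - 17\right) = \left(-4\right) \left(-174\right) = 696$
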